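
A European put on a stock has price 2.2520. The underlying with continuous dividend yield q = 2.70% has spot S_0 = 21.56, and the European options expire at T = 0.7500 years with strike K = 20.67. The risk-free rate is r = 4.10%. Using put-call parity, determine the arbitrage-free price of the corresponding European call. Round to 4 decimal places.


Put-call parity: C - P = S_0 * exp(-qT) - K * exp(-rT).
S_0 * exp(-qT) = 21.5600 * 0.97995365 = 21.12780079
K * exp(-rT) = 20.6700 * 0.96971797 = 20.04407049
C = P + S*exp(-qT) - K*exp(-rT)
C = 2.2520 + 21.12780079 - 20.04407049 = 3.3357

Answer: Call price = 3.3357


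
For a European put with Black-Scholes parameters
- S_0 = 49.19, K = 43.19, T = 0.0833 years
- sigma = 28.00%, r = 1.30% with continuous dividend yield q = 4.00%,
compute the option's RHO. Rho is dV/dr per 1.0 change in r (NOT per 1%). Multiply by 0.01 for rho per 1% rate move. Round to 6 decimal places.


Answer: Rho = -0.221405

Derivation:
d1 = 1.6222369458; d2 = 1.5414240755
phi(d1) = 0.1070172880; exp(-qT) = 0.9966735450; exp(-rT) = 0.9989176861
N(-d2) = 0.0616068041
Rho = -K*T*exp(-rT)*N(-d2) = -43.1900 * 0.0833 * 0.9989176861 * 0.0616068041 = -0.221405


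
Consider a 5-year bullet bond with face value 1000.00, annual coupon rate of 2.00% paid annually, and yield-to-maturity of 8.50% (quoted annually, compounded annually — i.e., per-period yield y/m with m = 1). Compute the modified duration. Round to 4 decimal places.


Answer: Modified duration = 4.3971

Derivation:
Coupon per period c = face * coupon_rate / m = 20.000000
Periods per year m = 1; per-period yield y/m = 0.085000
Number of cashflows N = 5
Cashflows (t years, CF_t, discount factor 1/(1+y/m)^(m*t), PV):
  t = 1.0000: CF_t = 20.000000, DF = 0.921659, PV = 18.433180
  t = 2.0000: CF_t = 20.000000, DF = 0.849455, PV = 16.989106
  t = 3.0000: CF_t = 20.000000, DF = 0.782908, PV = 15.658162
  t = 4.0000: CF_t = 20.000000, DF = 0.721574, PV = 14.431486
  t = 5.0000: CF_t = 1020.000000, DF = 0.665045, PV = 678.346332
Price P = sum_t PV_t = 743.858265
First compute Macaulay numerator sum_t t * PV_t:
  t * PV_t at t = 1.0000: 18.433180
  t * PV_t at t = 2.0000: 33.978211
  t * PV_t at t = 3.0000: 46.974486
  t * PV_t at t = 4.0000: 57.725943
  t * PV_t at t = 5.0000: 3391.731659
Macaulay duration D = 3548.843479 / 743.858265 = 4.770860
Modified duration = D / (1 + y/m) = 4.770860 / (1 + 0.085000) = 4.397106


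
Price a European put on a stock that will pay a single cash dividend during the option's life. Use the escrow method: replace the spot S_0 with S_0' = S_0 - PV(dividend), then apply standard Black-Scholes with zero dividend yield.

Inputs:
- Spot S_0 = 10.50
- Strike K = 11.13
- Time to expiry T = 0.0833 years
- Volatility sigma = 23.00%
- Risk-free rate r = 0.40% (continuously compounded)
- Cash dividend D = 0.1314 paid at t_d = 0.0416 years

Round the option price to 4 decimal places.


PV(D) = D * exp(-r * t_d) = 0.1314 * 0.99983361 = 0.13137814
S_0' = S_0 - PV(D) = 10.5000 - 0.13137814 = 10.36862186
d1 = (ln(S_0'/K) + (r + sigma^2/2)*T) / (sigma*sqrt(T)) = -1.02924833
d2 = d1 - sigma*sqrt(T) = -1.09563033
exp(-rT) = 0.99966686
N(-d1) = 0.84831850; N(-d2) = 0.86337971
P = K * exp(-rT) * N(-d2) - S_0' * N(-d1) = 11.1300 * 0.99966686 * 0.86337971 - 10.36862186 * 0.84831850 = 0.8103

Answer: Price = 0.8103


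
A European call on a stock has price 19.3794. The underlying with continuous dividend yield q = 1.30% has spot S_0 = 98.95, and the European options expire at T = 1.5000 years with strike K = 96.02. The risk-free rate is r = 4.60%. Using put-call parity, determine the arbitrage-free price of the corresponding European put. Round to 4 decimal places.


Answer: Put price = 11.9583

Derivation:
Put-call parity: C - P = S_0 * exp(-qT) - K * exp(-rT).
S_0 * exp(-qT) = 98.9500 * 0.98068890 = 97.03916618
K * exp(-rT) = 96.0200 * 0.93332668 = 89.61802782
P = C - S*exp(-qT) + K*exp(-rT)
P = 19.3794 - 97.03916618 + 89.61802782 = 11.9583


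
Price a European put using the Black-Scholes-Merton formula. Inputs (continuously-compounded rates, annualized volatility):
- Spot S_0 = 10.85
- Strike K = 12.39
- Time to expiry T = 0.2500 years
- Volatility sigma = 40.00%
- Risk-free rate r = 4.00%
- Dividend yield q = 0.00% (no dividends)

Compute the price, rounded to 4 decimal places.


d1 = (ln(S/K) + (r - q + 0.5*sigma^2) * T) / (sigma * sqrt(T)) = -0.51362308
d2 = d1 - sigma * sqrt(T) = -0.71362308
exp(-rT) = 0.99004983; exp(-qT) = 1.00000000
P = K * exp(-rT) * N(-d2) - S_0 * exp(-qT) * N(-d1)
N(-d1) = 0.69624223; N(-d2) = 0.76226986
P = 12.3900 * 0.99004983 * 0.76226986 - 10.8500 * 1.00000000 * 0.69624223 = 1.7963

Answer: Price = 1.7963


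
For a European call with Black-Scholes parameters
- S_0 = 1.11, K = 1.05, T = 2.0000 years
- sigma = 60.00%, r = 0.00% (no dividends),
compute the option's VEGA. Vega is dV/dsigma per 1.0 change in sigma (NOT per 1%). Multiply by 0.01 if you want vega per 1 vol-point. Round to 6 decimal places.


d1 = 0.4897537663; d2 = -0.3587743711
phi(d1) = 0.3538550514; exp(-qT) = 1.0000000000; exp(-rT) = 1.0000000000
Vega = S * exp(-qT) * phi(d1) * sqrt(T) = 1.1100 * 1.0000000000 * 0.3538550514 * 1.4142135624 = 0.555474

Answer: Vega = 0.555474


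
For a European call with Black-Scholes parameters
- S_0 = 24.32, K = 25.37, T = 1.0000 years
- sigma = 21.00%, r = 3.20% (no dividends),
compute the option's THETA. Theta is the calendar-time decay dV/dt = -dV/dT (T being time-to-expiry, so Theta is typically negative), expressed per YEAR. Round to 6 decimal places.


d1 = 0.0561032547; d2 = -0.1538967453
phi(d1) = 0.3983149238; exp(-qT) = 1.0000000000; exp(-rT) = 0.9685065821
Theta = -S*exp(-qT)*phi(d1)*sigma/(2*sqrt(T)) - r*K*exp(-rT)*N(d2) + q*S*exp(-qT)*N(d1)
N(d1) = 0.5223702244; N(d2) = 0.4388455752; sqrt(T) = 1.0000000000
Term 1 = -24.3200 * 1.0000000000 * 0.3983149238 * 0.2100 / (2 * 1.0000000000) = -1.0171369894
Term 2 = -0.0320 * 25.3700 * 0.9685065821 * 0.4388455752 = -0.3450521565
Term 3 = 0 (no dividend yield, q = 0)
Theta = -1.0171369894 + (-0.3450521565) + (0.0000000000) = -1.362189

Answer: Theta = -1.362189


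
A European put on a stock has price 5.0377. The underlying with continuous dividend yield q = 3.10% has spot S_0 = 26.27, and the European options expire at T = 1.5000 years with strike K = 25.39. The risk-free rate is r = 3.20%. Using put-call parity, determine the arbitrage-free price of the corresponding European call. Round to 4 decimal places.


Answer: Call price = 5.9140

Derivation:
Put-call parity: C - P = S_0 * exp(-qT) - K * exp(-rT).
S_0 * exp(-qT) = 26.2700 * 0.95456456 = 25.07641101
K * exp(-rT) = 25.3900 * 0.95313379 = 24.20006685
C = P + S*exp(-qT) - K*exp(-rT)
C = 5.0377 + 25.07641101 - 24.20006685 = 5.9140


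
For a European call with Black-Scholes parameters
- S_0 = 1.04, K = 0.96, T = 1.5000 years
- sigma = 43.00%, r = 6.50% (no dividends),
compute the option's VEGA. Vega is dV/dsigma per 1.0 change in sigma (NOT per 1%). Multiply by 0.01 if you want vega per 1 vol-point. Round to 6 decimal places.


Answer: Vega = 0.424327

Derivation:
d1 = 0.6004434352; d2 = 0.0738031405
phi(d1) = 0.3331359238; exp(-qT) = 1.0000000000; exp(-rT) = 0.9071023416
Vega = S * exp(-qT) * phi(d1) * sqrt(T) = 1.0400 * 1.0000000000 * 0.3331359238 * 1.2247448714 = 0.424327


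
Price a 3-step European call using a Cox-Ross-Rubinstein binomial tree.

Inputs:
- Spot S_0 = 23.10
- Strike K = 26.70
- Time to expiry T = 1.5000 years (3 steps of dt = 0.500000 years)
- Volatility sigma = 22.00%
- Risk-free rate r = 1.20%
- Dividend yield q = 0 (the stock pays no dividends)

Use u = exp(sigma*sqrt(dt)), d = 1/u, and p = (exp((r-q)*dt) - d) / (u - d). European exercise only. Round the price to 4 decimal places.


dt = T/N = 0.500000
u = exp(sigma*sqrt(dt)) = 1.168316; d = 1/u = 0.855933
p = (exp((r-q)*dt) - d) / (u - d) = 0.480452
Discount per step: exp(-r*dt) = 0.994018
Stock lattice S(k, i) with i counting down-moves:
  k=0: S(0,0) = 23.1000
  k=1: S(1,0) = 26.9881; S(1,1) = 19.7720
  k=2: S(2,0) = 31.5306; S(2,1) = 23.1000; S(2,2) = 16.9235
  k=3: S(3,0) = 36.8377; S(3,1) = 26.9881; S(3,2) = 19.7720; S(3,3) = 14.4854
Terminal payoffs V(N, i) = max(S_T - K, 0):
  V(3,0) = 10.137748; V(3,1) = 0.288102; V(3,2) = 0.000000; V(3,3) = 0.000000
Backward induction: V(k, i) = exp(-r*dt) * [p * V(k+1, i) + (1-p) * V(k+1, i+1)].
  V(2,0) = exp(-r*dt) * [p*10.137748 + (1-p)*0.288102] = 4.990355
  V(2,1) = exp(-r*dt) * [p*0.288102 + (1-p)*0.000000] = 0.137591
  V(2,2) = exp(-r*dt) * [p*0.000000 + (1-p)*0.000000] = 0.000000
  V(1,0) = exp(-r*dt) * [p*4.990355 + (1-p)*0.137591] = 2.454342
  V(1,1) = exp(-r*dt) * [p*0.137591 + (1-p)*0.000000] = 0.065711
  V(0,0) = exp(-r*dt) * [p*2.454342 + (1-p)*0.065711] = 1.206076

Answer: Price = V(0,0) = 1.2061


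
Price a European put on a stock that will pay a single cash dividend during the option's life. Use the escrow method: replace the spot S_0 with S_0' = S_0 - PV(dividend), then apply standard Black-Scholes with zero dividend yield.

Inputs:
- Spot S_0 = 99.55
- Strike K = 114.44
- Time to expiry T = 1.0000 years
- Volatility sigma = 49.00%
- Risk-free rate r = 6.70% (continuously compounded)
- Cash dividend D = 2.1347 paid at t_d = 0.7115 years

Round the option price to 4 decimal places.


PV(D) = D * exp(-r * t_d) = 2.1347 * 0.95344790 = 2.03532522
S_0' = S_0 - PV(D) = 99.5500 - 2.03532522 = 97.51467478
d1 = (ln(S_0'/K) + (r + sigma^2/2)*T) / (sigma*sqrt(T)) = 0.05510655
d2 = d1 - sigma*sqrt(T) = -0.43489345
exp(-rT) = 0.93519520
N(-d1) = 0.47802679; N(-d2) = 0.66818012
P = K * exp(-rT) * N(-d2) - S_0' * N(-d1) = 114.4400 * 0.93519520 * 0.66818012 - 97.51467478 * 0.47802679 = 24.8965

Answer: Price = 24.8965


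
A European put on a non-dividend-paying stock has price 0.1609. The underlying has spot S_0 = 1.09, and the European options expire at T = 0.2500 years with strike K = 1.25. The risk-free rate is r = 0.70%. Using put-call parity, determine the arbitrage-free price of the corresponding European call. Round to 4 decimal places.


Answer: Call price = 0.0031

Derivation:
Put-call parity: C - P = S_0 * exp(-qT) - K * exp(-rT).
S_0 * exp(-qT) = 1.0900 * 1.00000000 = 1.09000000
K * exp(-rT) = 1.2500 * 0.99825153 = 1.24781441
C = P + S*exp(-qT) - K*exp(-rT)
C = 0.1609 + 1.09000000 - 1.24781441 = 0.0031


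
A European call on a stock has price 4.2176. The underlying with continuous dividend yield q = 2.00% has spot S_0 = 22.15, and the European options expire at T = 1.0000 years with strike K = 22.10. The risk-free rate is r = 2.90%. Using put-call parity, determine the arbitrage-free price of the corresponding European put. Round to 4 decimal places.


Answer: Put price = 3.9745

Derivation:
Put-call parity: C - P = S_0 * exp(-qT) - K * exp(-rT).
S_0 * exp(-qT) = 22.1500 * 0.98019867 = 21.71140061
K * exp(-rT) = 22.1000 * 0.97141646 = 21.46830386
P = C - S*exp(-qT) + K*exp(-rT)
P = 4.2176 - 21.71140061 + 21.46830386 = 3.9745


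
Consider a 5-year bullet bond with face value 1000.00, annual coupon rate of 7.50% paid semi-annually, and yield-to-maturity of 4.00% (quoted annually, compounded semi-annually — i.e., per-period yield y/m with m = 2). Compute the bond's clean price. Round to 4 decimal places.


Answer: Price = 1157.1952

Derivation:
Coupon per period c = face * coupon_rate / m = 37.500000
Periods per year m = 2; per-period yield y/m = 0.020000
Number of cashflows N = 10
Cashflows (t years, CF_t, discount factor 1/(1+y/m)^(m*t), PV):
  t = 0.5000: CF_t = 37.500000, DF = 0.980392, PV = 36.764706
  t = 1.0000: CF_t = 37.500000, DF = 0.961169, PV = 36.043829
  t = 1.5000: CF_t = 37.500000, DF = 0.942322, PV = 35.337088
  t = 2.0000: CF_t = 37.500000, DF = 0.923845, PV = 34.644203
  t = 2.5000: CF_t = 37.500000, DF = 0.905731, PV = 33.964905
  t = 3.0000: CF_t = 37.500000, DF = 0.887971, PV = 33.298927
  t = 3.5000: CF_t = 37.500000, DF = 0.870560, PV = 32.646007
  t = 4.0000: CF_t = 37.500000, DF = 0.853490, PV = 32.005889
  t = 4.5000: CF_t = 37.500000, DF = 0.836755, PV = 31.378322
  t = 5.0000: CF_t = 1037.500000, DF = 0.820348, PV = 851.111361
Price P = sum_t PV_t = 1157.195238


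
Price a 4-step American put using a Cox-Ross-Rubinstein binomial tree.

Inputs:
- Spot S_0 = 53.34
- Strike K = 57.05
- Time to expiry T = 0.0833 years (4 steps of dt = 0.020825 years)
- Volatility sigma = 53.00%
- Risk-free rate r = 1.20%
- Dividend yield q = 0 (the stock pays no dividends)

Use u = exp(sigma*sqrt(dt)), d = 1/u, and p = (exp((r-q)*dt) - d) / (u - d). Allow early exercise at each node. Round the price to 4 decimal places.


dt = T/N = 0.020825
u = exp(sigma*sqrt(dt)) = 1.079484; d = 1/u = 0.926368
p = (exp((r-q)*dt) - d) / (u - d) = 0.482521
Discount per step: exp(-r*dt) = 0.999750
Stock lattice S(k, i) with i counting down-moves:
  k=0: S(0,0) = 53.3400
  k=1: S(1,0) = 57.5797; S(1,1) = 49.4125
  k=2: S(2,0) = 62.1564; S(2,1) = 53.3400; S(2,2) = 45.7741
  k=3: S(3,0) = 67.0969; S(3,1) = 57.5797; S(3,2) = 49.4125; S(3,3) = 42.4037
  k=4: S(4,0) = 72.4300; S(4,1) = 62.1564; S(4,2) = 53.3400; S(4,3) = 45.7741; S(4,4) = 39.2814
Terminal payoffs V(N, i) = max(K - S_T, 0):
  V(4,0) = 0.000000; V(4,1) = 0.000000; V(4,2) = 3.710000; V(4,3) = 11.275860; V(4,4) = 17.768562
Backward induction: V(k, i) = exp(-r*dt) * [p * V(k+1, i) + (1-p) * V(k+1, i+1)]; then take max(V_cont, immediate exercise) for American.
  V(3,0) = exp(-r*dt) * [p*0.000000 + (1-p)*0.000000] = 0.000000; exercise = 0.000000; V(3,0) = max -> 0.000000
  V(3,1) = exp(-r*dt) * [p*0.000000 + (1-p)*3.710000] = 1.919368; exercise = 0.000000; V(3,1) = max -> 1.919368
  V(3,2) = exp(-r*dt) * [p*3.710000 + (1-p)*11.275860] = 7.623271; exercise = 7.637526; V(3,2) = max -> 7.637526
  V(3,3) = exp(-r*dt) * [p*11.275860 + (1-p)*17.768562] = 14.632042; exercise = 14.646297; V(3,3) = max -> 14.646297
  V(2,0) = exp(-r*dt) * [p*0.000000 + (1-p)*1.919368] = 0.992985; exercise = 0.000000; V(2,0) = max -> 0.992985
  V(2,1) = exp(-r*dt) * [p*1.919368 + (1-p)*7.637526] = 4.877177; exercise = 3.710000; V(2,1) = max -> 4.877177
  V(2,2) = exp(-r*dt) * [p*7.637526 + (1-p)*14.646297] = 11.261605; exercise = 11.275860; V(2,2) = max -> 11.275860
  V(1,0) = exp(-r*dt) * [p*0.992985 + (1-p)*4.877177] = 3.002224; exercise = 0.000000; V(1,0) = max -> 3.002224
  V(1,1) = exp(-r*dt) * [p*4.877177 + (1-p)*11.275860] = 8.186317; exercise = 7.637526; V(1,1) = max -> 8.186317
  V(0,0) = exp(-r*dt) * [p*3.002224 + (1-p)*8.186317] = 5.683464; exercise = 3.710000; V(0,0) = max -> 5.683464

Answer: Price = V(0,0) = 5.6835


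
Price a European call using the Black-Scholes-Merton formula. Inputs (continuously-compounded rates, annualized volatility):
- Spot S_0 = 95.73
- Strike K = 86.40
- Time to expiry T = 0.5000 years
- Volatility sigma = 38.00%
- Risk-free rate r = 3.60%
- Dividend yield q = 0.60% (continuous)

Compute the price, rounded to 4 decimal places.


d1 = (ln(S/K) + (r - q + 0.5*sigma^2) * T) / (sigma * sqrt(T)) = 0.57180396
d2 = d1 - sigma * sqrt(T) = 0.30310338
exp(-rT) = 0.98216103; exp(-qT) = 0.99700450
C = S_0 * exp(-qT) * N(d1) - K * exp(-rT) * N(d2)
N(d1) = 0.71627260; N(d2) = 0.61909446
C = 95.7300 * 0.99700450 * 0.71627260 - 86.4000 * 0.98216103 * 0.61909446 = 15.8278

Answer: Price = 15.8278


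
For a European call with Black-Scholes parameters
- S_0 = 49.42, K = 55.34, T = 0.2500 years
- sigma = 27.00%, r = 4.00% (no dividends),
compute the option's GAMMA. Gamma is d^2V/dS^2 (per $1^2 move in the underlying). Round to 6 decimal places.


Answer: Gamma = 0.046917

Derivation:
d1 = -0.6965057318; d2 = -0.8315057318
phi(d1) = 0.3130167265; exp(-qT) = 1.0000000000; exp(-rT) = 0.9900498337
Gamma = exp(-qT) * phi(d1) / (S * sigma * sqrt(T)) = 1.0000000000 * 0.3130167265 / (49.4200 * 0.2700 * 0.5000000000) = 0.046917


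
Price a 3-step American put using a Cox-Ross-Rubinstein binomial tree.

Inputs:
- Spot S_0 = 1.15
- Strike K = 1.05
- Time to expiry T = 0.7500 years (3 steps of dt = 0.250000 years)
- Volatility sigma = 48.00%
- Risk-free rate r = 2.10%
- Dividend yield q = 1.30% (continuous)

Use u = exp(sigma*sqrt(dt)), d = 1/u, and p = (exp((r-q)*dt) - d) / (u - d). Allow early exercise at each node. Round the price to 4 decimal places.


dt = T/N = 0.250000
u = exp(sigma*sqrt(dt)) = 1.271249; d = 1/u = 0.786628
p = (exp((r-q)*dt) - d) / (u - d) = 0.444417
Discount per step: exp(-r*dt) = 0.994764
Stock lattice S(k, i) with i counting down-moves:
  k=0: S(0,0) = 1.1500
  k=1: S(1,0) = 1.4619; S(1,1) = 0.9046
  k=2: S(2,0) = 1.8585; S(2,1) = 1.1500; S(2,2) = 0.7116
  k=3: S(3,0) = 2.3626; S(3,1) = 1.4619; S(3,2) = 0.9046; S(3,3) = 0.5598
Terminal payoffs V(N, i) = max(K - S_T, 0):
  V(3,0) = 0.000000; V(3,1) = 0.000000; V(3,2) = 0.145378; V(3,3) = 0.490235
Backward induction: V(k, i) = exp(-r*dt) * [p * V(k+1, i) + (1-p) * V(k+1, i+1)]; then take max(V_cont, immediate exercise) for American.
  V(2,0) = exp(-r*dt) * [p*0.000000 + (1-p)*0.000000] = 0.000000; exercise = 0.000000; V(2,0) = max -> 0.000000
  V(2,1) = exp(-r*dt) * [p*0.000000 + (1-p)*0.145378] = 0.080347; exercise = 0.000000; V(2,1) = max -> 0.080347
  V(2,2) = exp(-r*dt) * [p*0.145378 + (1-p)*0.490235] = 0.335210; exercise = 0.338399; V(2,2) = max -> 0.338399
  V(1,0) = exp(-r*dt) * [p*0.000000 + (1-p)*0.080347] = 0.044405; exercise = 0.000000; V(1,0) = max -> 0.044405
  V(1,1) = exp(-r*dt) * [p*0.080347 + (1-p)*0.338399] = 0.222545; exercise = 0.145378; V(1,1) = max -> 0.222545
  V(0,0) = exp(-r*dt) * [p*0.044405 + (1-p)*0.222545] = 0.142626; exercise = 0.000000; V(0,0) = max -> 0.142626

Answer: Price = V(0,0) = 0.1426


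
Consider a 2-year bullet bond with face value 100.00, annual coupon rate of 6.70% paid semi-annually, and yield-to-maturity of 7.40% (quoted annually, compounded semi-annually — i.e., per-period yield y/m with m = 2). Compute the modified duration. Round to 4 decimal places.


Answer: Modified duration = 1.8362

Derivation:
Coupon per period c = face * coupon_rate / m = 3.350000
Periods per year m = 2; per-period yield y/m = 0.037000
Number of cashflows N = 4
Cashflows (t years, CF_t, discount factor 1/(1+y/m)^(m*t), PV):
  t = 0.5000: CF_t = 3.350000, DF = 0.964320, PV = 3.230473
  t = 1.0000: CF_t = 3.350000, DF = 0.929913, PV = 3.115210
  t = 1.5000: CF_t = 3.350000, DF = 0.896734, PV = 3.004060
  t = 2.0000: CF_t = 103.350000, DF = 0.864739, PV = 89.370761
Price P = sum_t PV_t = 98.720503
First compute Macaulay numerator sum_t t * PV_t:
  t * PV_t at t = 0.5000: 1.615236
  t * PV_t at t = 1.0000: 3.115210
  t * PV_t at t = 1.5000: 4.506089
  t * PV_t at t = 2.0000: 178.741522
Macaulay duration D = 187.978057 / 98.720503 = 1.904144
Modified duration = D / (1 + y/m) = 1.904144 / (1 + 0.037000) = 1.836204


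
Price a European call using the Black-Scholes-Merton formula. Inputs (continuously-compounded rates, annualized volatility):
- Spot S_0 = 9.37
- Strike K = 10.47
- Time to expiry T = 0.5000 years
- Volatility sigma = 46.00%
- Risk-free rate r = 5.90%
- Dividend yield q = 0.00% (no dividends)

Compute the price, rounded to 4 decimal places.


Answer: Price = 0.9032

Derivation:
d1 = (ln(S/K) + (r - q + 0.5*sigma^2) * T) / (sigma * sqrt(T)) = -0.08793005
d2 = d1 - sigma * sqrt(T) = -0.41319917
exp(-rT) = 0.97093088; exp(-qT) = 1.00000000
C = S_0 * exp(-qT) * N(d1) - K * exp(-rT) * N(d2)
N(d1) = 0.46496614; N(d2) = 0.33973035
C = 9.3700 * 1.00000000 * 0.46496614 - 10.4700 * 0.97093088 * 0.33973035 = 0.9032


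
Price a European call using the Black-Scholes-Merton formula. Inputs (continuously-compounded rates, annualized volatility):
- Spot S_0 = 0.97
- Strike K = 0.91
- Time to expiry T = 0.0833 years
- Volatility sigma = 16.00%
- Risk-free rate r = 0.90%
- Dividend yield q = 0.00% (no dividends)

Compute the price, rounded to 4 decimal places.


d1 = (ln(S/K) + (r - q + 0.5*sigma^2) * T) / (sigma * sqrt(T)) = 1.42202561
d2 = d1 - sigma * sqrt(T) = 1.37584683
exp(-rT) = 0.99925058; exp(-qT) = 1.00000000
C = S_0 * exp(-qT) * N(d1) - K * exp(-rT) * N(d2)
N(d1) = 0.92249059; N(d2) = 0.91556547
C = 0.9700 * 1.00000000 * 0.92249059 - 0.9100 * 0.99925058 * 0.91556547 = 0.0623

Answer: Price = 0.0623


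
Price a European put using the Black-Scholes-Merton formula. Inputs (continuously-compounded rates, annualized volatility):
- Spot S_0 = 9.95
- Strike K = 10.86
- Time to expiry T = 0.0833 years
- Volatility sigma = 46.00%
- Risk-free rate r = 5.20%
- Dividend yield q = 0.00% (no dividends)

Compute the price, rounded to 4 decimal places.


d1 = (ln(S/K) + (r - q + 0.5*sigma^2) * T) / (sigma * sqrt(T)) = -0.56015955
d2 = d1 - sigma * sqrt(T) = -0.69292355
exp(-rT) = 0.99567777; exp(-qT) = 1.00000000
P = K * exp(-rT) * N(-d2) - S_0 * exp(-qT) * N(-d1)
N(-d1) = 0.71231469; N(-d2) = 0.75582124
P = 10.8600 * 0.99567777 * 0.75582124 - 9.9500 * 1.00000000 * 0.71231469 = 1.0852

Answer: Price = 1.0852


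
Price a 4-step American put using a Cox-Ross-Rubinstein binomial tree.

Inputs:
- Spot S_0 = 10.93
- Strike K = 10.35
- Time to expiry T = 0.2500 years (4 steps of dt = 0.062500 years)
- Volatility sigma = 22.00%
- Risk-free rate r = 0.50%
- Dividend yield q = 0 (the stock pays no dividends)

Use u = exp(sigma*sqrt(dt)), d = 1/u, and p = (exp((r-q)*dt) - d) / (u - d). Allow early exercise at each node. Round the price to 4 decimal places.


dt = T/N = 0.062500
u = exp(sigma*sqrt(dt)) = 1.056541; d = 1/u = 0.946485
p = (exp((r-q)*dt) - d) / (u - d) = 0.489093
Discount per step: exp(-r*dt) = 0.999688
Stock lattice S(k, i) with i counting down-moves:
  k=0: S(0,0) = 10.9300
  k=1: S(1,0) = 11.5480; S(1,1) = 10.3451
  k=2: S(2,0) = 12.2009; S(2,1) = 10.9300; S(2,2) = 9.7915
  k=3: S(3,0) = 12.8908; S(3,1) = 11.5480; S(3,2) = 10.3451; S(3,3) = 9.2675
  k=4: S(4,0) = 13.6196; S(4,1) = 12.2009; S(4,2) = 10.9300; S(4,3) = 9.7915; S(4,4) = 8.7715
Terminal payoffs V(N, i) = max(K - S_T, 0):
  V(4,0) = 0.000000; V(4,1) = 0.000000; V(4,2) = 0.000000; V(4,3) = 0.558533; V(4,4) = 1.578470
Backward induction: V(k, i) = exp(-r*dt) * [p * V(k+1, i) + (1-p) * V(k+1, i+1)]; then take max(V_cont, immediate exercise) for American.
  V(3,0) = exp(-r*dt) * [p*0.000000 + (1-p)*0.000000] = 0.000000; exercise = 0.000000; V(3,0) = max -> 0.000000
  V(3,1) = exp(-r*dt) * [p*0.000000 + (1-p)*0.000000] = 0.000000; exercise = 0.000000; V(3,1) = max -> 0.000000
  V(3,2) = exp(-r*dt) * [p*0.000000 + (1-p)*0.558533] = 0.285269; exercise = 0.004917; V(3,2) = max -> 0.285269
  V(3,3) = exp(-r*dt) * [p*0.558533 + (1-p)*1.578470] = 1.079288; exercise = 1.082522; V(3,3) = max -> 1.082522
  V(2,0) = exp(-r*dt) * [p*0.000000 + (1-p)*0.000000] = 0.000000; exercise = 0.000000; V(2,0) = max -> 0.000000
  V(2,1) = exp(-r*dt) * [p*0.000000 + (1-p)*0.285269] = 0.145700; exercise = 0.000000; V(2,1) = max -> 0.145700
  V(2,2) = exp(-r*dt) * [p*0.285269 + (1-p)*1.082522] = 0.692374; exercise = 0.558533; V(2,2) = max -> 0.692374
  V(1,0) = exp(-r*dt) * [p*0.000000 + (1-p)*0.145700] = 0.074416; exercise = 0.000000; V(1,0) = max -> 0.074416
  V(1,1) = exp(-r*dt) * [p*0.145700 + (1-p)*0.692374] = 0.424867; exercise = 0.004917; V(1,1) = max -> 0.424867
  V(0,0) = exp(-r*dt) * [p*0.074416 + (1-p)*0.424867] = 0.253384; exercise = 0.000000; V(0,0) = max -> 0.253384

Answer: Price = V(0,0) = 0.2534


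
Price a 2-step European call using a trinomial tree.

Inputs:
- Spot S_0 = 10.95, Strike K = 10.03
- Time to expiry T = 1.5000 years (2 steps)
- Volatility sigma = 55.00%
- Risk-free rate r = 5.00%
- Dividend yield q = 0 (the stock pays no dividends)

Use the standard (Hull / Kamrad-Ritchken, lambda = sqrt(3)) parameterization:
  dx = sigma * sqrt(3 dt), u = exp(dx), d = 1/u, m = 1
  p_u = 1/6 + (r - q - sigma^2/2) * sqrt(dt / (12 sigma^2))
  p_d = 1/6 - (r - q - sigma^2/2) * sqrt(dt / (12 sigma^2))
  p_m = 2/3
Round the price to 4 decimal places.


Answer: Price = V(0,0) = 3.2897

Derivation:
dt = T/N = 0.750000; dx = sigma*sqrt(3*dt) = 0.825000
u = exp(dx) = 2.281881; d = 1/u = 0.438235
p_u = 0.120644, p_m = 0.666667, p_d = 0.212689
Discount per step: exp(-r*dt) = 0.963194
Stock lattice S(k, j) with j the centered position index:
  k=0: S(0,+0) = 10.9500
  k=1: S(1,-1) = 4.7987; S(1,+0) = 10.9500; S(1,+1) = 24.9866
  k=2: S(2,-2) = 2.1029; S(2,-1) = 4.7987; S(2,+0) = 10.9500; S(2,+1) = 24.9866; S(2,+2) = 57.0164
Terminal payoffs V(N, j) = max(S_T - K, 0):
  V(2,-2) = 0.000000; V(2,-1) = 0.000000; V(2,+0) = 0.920000; V(2,+1) = 14.956594; V(2,+2) = 46.986429
Backward induction: V(k, j) = exp(-r*dt) * [p_u * V(k+1, j+1) + p_m * V(k+1, j) + p_d * V(k+1, j-1)]
  V(1,-1) = exp(-r*dt) * [p_u*0.920000 + p_m*0.000000 + p_d*0.000000] = 0.106907
  V(1,+0) = exp(-r*dt) * [p_u*14.956594 + p_m*0.920000 + p_d*0.000000] = 2.328769
  V(1,+1) = exp(-r*dt) * [p_u*46.986429 + p_m*14.956594 + p_d*0.920000] = 15.252535
  V(0,+0) = exp(-r*dt) * [p_u*15.252535 + p_m*2.328769 + p_d*0.106907] = 3.289672


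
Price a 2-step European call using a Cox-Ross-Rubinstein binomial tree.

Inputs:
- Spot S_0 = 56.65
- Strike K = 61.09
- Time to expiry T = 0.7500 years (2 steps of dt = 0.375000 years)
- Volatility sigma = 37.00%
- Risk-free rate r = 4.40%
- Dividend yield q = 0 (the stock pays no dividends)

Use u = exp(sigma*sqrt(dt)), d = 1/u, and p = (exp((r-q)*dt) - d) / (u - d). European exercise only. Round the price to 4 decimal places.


dt = T/N = 0.375000
u = exp(sigma*sqrt(dt)) = 1.254300; d = 1/u = 0.797257
p = (exp((r-q)*dt) - d) / (u - d) = 0.479998
Discount per step: exp(-r*dt) = 0.983635
Stock lattice S(k, i) with i counting down-moves:
  k=0: S(0,0) = 56.6500
  k=1: S(1,0) = 71.0561; S(1,1) = 45.1646
  k=2: S(2,0) = 89.1257; S(2,1) = 56.6500; S(2,2) = 36.0078
Terminal payoffs V(N, i) = max(S_T - K, 0):
  V(2,0) = 28.035687; V(2,1) = 0.000000; V(2,2) = 0.000000
Backward induction: V(k, i) = exp(-r*dt) * [p * V(k+1, i) + (1-p) * V(k+1, i+1)].
  V(1,0) = exp(-r*dt) * [p*28.035687 + (1-p)*0.000000] = 13.236848
  V(1,1) = exp(-r*dt) * [p*0.000000 + (1-p)*0.000000] = 0.000000
  V(0,0) = exp(-r*dt) * [p*13.236848 + (1-p)*0.000000] = 6.249682

Answer: Price = V(0,0) = 6.2497


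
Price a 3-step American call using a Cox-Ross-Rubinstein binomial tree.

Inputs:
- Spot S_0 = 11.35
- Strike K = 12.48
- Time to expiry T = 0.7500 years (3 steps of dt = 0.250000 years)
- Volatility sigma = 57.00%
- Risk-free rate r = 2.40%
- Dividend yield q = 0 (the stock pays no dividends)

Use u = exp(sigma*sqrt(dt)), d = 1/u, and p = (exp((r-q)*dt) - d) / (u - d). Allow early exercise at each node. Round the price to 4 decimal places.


dt = T/N = 0.250000
u = exp(sigma*sqrt(dt)) = 1.329762; d = 1/u = 0.752014
p = (exp((r-q)*dt) - d) / (u - d) = 0.439645
Discount per step: exp(-r*dt) = 0.994018
Stock lattice S(k, i) with i counting down-moves:
  k=0: S(0,0) = 11.3500
  k=1: S(1,0) = 15.0928; S(1,1) = 8.5354
  k=2: S(2,0) = 20.0698; S(2,1) = 11.3500; S(2,2) = 6.4187
  k=3: S(3,0) = 26.6881; S(3,1) = 15.0928; S(3,2) = 8.5354; S(3,3) = 4.8270
Terminal payoffs V(N, i) = max(S_T - K, 0):
  V(3,0) = 14.208099; V(3,1) = 2.612799; V(3,2) = 0.000000; V(3,3) = 0.000000
Backward induction: V(k, i) = exp(-r*dt) * [p * V(k+1, i) + (1-p) * V(k+1, i+1)]; then take max(V_cont, immediate exercise) for American.
  V(2,0) = exp(-r*dt) * [p*14.208099 + (1-p)*2.612799] = 7.664487; exercise = 7.589831; V(2,0) = max -> 7.664487
  V(2,1) = exp(-r*dt) * [p*2.612799 + (1-p)*0.000000] = 1.141832; exercise = 0.000000; V(2,1) = max -> 1.141832
  V(2,2) = exp(-r*dt) * [p*0.000000 + (1-p)*0.000000] = 0.000000; exercise = 0.000000; V(2,2) = max -> 0.000000
  V(1,0) = exp(-r*dt) * [p*7.664487 + (1-p)*1.141832] = 3.985498; exercise = 2.612799; V(1,0) = max -> 3.985498
  V(1,1) = exp(-r*dt) * [p*1.141832 + (1-p)*0.000000] = 0.498997; exercise = 0.000000; V(1,1) = max -> 0.498997
  V(0,0) = exp(-r*dt) * [p*3.985498 + (1-p)*0.498997] = 2.019665; exercise = 0.000000; V(0,0) = max -> 2.019665

Answer: Price = V(0,0) = 2.0197


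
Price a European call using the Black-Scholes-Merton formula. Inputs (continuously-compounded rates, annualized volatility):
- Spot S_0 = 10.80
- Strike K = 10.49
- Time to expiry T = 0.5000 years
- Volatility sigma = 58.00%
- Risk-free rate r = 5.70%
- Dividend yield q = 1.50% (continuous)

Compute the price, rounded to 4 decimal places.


d1 = (ln(S/K) + (r - q + 0.5*sigma^2) * T) / (sigma * sqrt(T)) = 0.32727758
d2 = d1 - sigma * sqrt(T) = -0.08284436
exp(-rT) = 0.97190229; exp(-qT) = 0.99252805
C = S_0 * exp(-qT) * N(d1) - K * exp(-rT) * N(d2)
N(d1) = 0.62827102; N(d2) = 0.46698765
C = 10.8000 * 0.99252805 * 0.62827102 - 10.4900 * 0.97190229 * 0.46698765 = 1.9736

Answer: Price = 1.9736


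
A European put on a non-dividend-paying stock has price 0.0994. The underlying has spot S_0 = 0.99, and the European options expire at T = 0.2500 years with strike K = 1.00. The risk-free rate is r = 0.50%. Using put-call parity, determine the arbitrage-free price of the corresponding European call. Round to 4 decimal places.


Answer: Call price = 0.0906

Derivation:
Put-call parity: C - P = S_0 * exp(-qT) - K * exp(-rT).
S_0 * exp(-qT) = 0.9900 * 1.00000000 = 0.99000000
K * exp(-rT) = 1.0000 * 0.99875078 = 0.99875078
C = P + S*exp(-qT) - K*exp(-rT)
C = 0.0994 + 0.99000000 - 0.99875078 = 0.0906


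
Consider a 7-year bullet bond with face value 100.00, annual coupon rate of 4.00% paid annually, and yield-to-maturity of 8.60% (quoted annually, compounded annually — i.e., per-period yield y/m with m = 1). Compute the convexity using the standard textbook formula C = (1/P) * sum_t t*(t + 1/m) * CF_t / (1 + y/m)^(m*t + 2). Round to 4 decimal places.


Answer: Convexity = 39.5896

Derivation:
Coupon per period c = face * coupon_rate / m = 4.000000
Periods per year m = 1; per-period yield y/m = 0.086000
Number of cashflows N = 7
Cashflows (t years, CF_t, discount factor 1/(1+y/m)^(m*t), PV):
  t = 1.0000: CF_t = 4.000000, DF = 0.920810, PV = 3.683241
  t = 2.0000: CF_t = 4.000000, DF = 0.847892, PV = 3.391567
  t = 3.0000: CF_t = 4.000000, DF = 0.780747, PV = 3.122989
  t = 4.0000: CF_t = 4.000000, DF = 0.718920, PV = 2.875681
  t = 5.0000: CF_t = 4.000000, DF = 0.661989, PV = 2.647957
  t = 6.0000: CF_t = 4.000000, DF = 0.609566, PV = 2.438266
  t = 7.0000: CF_t = 104.000000, DF = 0.561295, PV = 58.374687
Price P = sum_t PV_t = 76.534387
Convexity numerator sum_t t*(t + 1/m) * CF_t / (1+y/m)^(m*t + 2):
  t = 1.0000: term = 6.245979
  t = 2.0000: term = 17.254085
  t = 3.0000: term = 31.775479
  t = 4.0000: term = 48.765315
  t = 5.0000: term = 67.355408
  t = 6.0000: term = 86.830176
  t = 7.0000: term = 2771.742870
Convexity = (1/P) * sum = 3029.969312 / 76.534387 = 39.589646


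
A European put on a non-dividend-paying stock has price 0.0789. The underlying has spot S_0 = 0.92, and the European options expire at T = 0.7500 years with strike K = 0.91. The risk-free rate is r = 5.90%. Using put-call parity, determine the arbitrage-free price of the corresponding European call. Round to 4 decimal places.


Put-call parity: C - P = S_0 * exp(-qT) - K * exp(-rT).
S_0 * exp(-qT) = 0.9200 * 1.00000000 = 0.92000000
K * exp(-rT) = 0.9100 * 0.95671475 = 0.87061042
C = P + S*exp(-qT) - K*exp(-rT)
C = 0.0789 + 0.92000000 - 0.87061042 = 0.1283

Answer: Call price = 0.1283


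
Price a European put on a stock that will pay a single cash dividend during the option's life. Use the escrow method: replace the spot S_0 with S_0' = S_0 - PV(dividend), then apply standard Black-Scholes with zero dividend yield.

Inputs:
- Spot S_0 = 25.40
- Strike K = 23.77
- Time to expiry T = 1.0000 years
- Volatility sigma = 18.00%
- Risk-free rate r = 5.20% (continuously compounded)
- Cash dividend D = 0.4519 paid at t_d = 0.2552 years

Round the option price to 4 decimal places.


PV(D) = D * exp(-r * t_d) = 0.4519 * 0.98681726 = 0.44594272
S_0' = S_0 - PV(D) = 25.4000 - 0.44594272 = 24.95405728
d1 = (ln(S_0'/K) + (r + sigma^2/2)*T) / (sigma*sqrt(T)) = 0.64895636
d2 = d1 - sigma*sqrt(T) = 0.46895636
exp(-rT) = 0.94932887
N(-d1) = 0.25818329; N(-d2) = 0.31955042
P = K * exp(-rT) * N(-d2) - S_0' * N(-d1) = 23.7700 * 0.94932887 * 0.31955042 - 24.95405728 * 0.25818329 = 0.7681

Answer: Price = 0.7681


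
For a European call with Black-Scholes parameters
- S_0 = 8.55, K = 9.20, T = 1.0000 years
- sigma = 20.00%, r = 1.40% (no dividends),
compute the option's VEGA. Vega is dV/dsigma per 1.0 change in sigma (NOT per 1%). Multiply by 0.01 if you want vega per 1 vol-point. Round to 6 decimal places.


d1 = -0.1963610055; d2 = -0.3963610055
phi(d1) = 0.3913248070; exp(-qT) = 1.0000000000; exp(-rT) = 0.9860975443
Vega = S * exp(-qT) * phi(d1) * sqrt(T) = 8.5500 * 1.0000000000 * 0.3913248070 * 1.0000000000 = 3.345827

Answer: Vega = 3.345827


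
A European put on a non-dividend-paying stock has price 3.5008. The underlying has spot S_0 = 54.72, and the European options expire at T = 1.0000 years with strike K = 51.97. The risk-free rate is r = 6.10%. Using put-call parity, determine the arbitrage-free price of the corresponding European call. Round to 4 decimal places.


Answer: Call price = 9.3262

Derivation:
Put-call parity: C - P = S_0 * exp(-qT) - K * exp(-rT).
S_0 * exp(-qT) = 54.7200 * 1.00000000 = 54.72000000
K * exp(-rT) = 51.9700 * 0.94082324 = 48.89458377
C = P + S*exp(-qT) - K*exp(-rT)
C = 3.5008 + 54.72000000 - 48.89458377 = 9.3262


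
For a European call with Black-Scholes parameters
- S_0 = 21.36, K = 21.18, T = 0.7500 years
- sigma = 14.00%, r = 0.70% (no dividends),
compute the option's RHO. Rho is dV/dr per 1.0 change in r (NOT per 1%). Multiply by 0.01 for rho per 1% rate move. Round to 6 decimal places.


d1 = 0.1737220065; d2 = 0.0524784500
phi(d1) = 0.3929675655; exp(-qT) = 1.0000000000; exp(-rT) = 0.9947637572
N(d2) = 0.5209262670
Rho = K*T*exp(-rT)*N(d2) = 21.1800 * 0.7500 * 0.9947637572 * 0.5209262670 = 8.231584

Answer: Rho = 8.231584


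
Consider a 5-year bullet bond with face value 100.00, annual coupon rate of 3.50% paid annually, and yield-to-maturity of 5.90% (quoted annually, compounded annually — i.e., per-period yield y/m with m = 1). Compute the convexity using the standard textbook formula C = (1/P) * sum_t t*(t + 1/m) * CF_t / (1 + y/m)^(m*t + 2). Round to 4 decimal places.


Answer: Convexity = 24.2864

Derivation:
Coupon per period c = face * coupon_rate / m = 3.500000
Periods per year m = 1; per-period yield y/m = 0.059000
Number of cashflows N = 5
Cashflows (t years, CF_t, discount factor 1/(1+y/m)^(m*t), PV):
  t = 1.0000: CF_t = 3.500000, DF = 0.944287, PV = 3.305005
  t = 2.0000: CF_t = 3.500000, DF = 0.891678, PV = 3.120873
  t = 3.0000: CF_t = 3.500000, DF = 0.842000, PV = 2.947000
  t = 4.0000: CF_t = 3.500000, DF = 0.795090, PV = 2.782814
  t = 5.0000: CF_t = 103.500000, DF = 0.750793, PV = 77.707073
Price P = sum_t PV_t = 89.862765
Convexity numerator sum_t t*(t + 1/m) * CF_t / (1+y/m)^(m*t + 2):
  t = 1.0000: term = 5.894000
  t = 2.0000: term = 16.696885
  t = 3.0000: term = 31.533305
  t = 4.0000: term = 49.627486
  t = 5.0000: term = 2078.690751
Convexity = (1/P) * sum = 2182.442428 / 89.862765 = 24.286393


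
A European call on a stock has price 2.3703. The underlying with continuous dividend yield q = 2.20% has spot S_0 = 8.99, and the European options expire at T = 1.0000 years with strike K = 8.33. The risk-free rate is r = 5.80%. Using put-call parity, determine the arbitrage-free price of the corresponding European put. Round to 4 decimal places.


Answer: Put price = 1.4365

Derivation:
Put-call parity: C - P = S_0 * exp(-qT) - K * exp(-rT).
S_0 * exp(-qT) = 8.9900 * 0.97824024 = 8.79437971
K * exp(-rT) = 8.3300 * 0.94364995 = 7.86060406
P = C - S*exp(-qT) + K*exp(-rT)
P = 2.3703 - 8.79437971 + 7.86060406 = 1.4365


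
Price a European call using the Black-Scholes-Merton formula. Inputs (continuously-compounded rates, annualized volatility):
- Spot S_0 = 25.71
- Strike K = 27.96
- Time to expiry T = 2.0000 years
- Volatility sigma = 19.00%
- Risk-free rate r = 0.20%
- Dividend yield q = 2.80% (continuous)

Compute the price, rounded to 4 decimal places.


Answer: Price = 1.3642

Derivation:
d1 = (ln(S/K) + (r - q + 0.5*sigma^2) * T) / (sigma * sqrt(T)) = -0.37139815
d2 = d1 - sigma * sqrt(T) = -0.64009872
exp(-rT) = 0.99600799; exp(-qT) = 0.94553914
C = S_0 * exp(-qT) * N(d1) - K * exp(-rT) * N(d2)
N(d1) = 0.35517050; N(d2) = 0.26105421
C = 25.7100 * 0.94553914 * 0.35517050 - 27.9600 * 0.99600799 * 0.26105421 = 1.3642


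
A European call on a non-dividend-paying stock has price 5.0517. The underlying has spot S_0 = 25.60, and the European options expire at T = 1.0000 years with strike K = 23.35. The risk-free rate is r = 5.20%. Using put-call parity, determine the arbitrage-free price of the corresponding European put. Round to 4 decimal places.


Put-call parity: C - P = S_0 * exp(-qT) - K * exp(-rT).
S_0 * exp(-qT) = 25.6000 * 1.00000000 = 25.60000000
K * exp(-rT) = 23.3500 * 0.94932887 = 22.16682904
P = C - S*exp(-qT) + K*exp(-rT)
P = 5.0517 - 25.60000000 + 22.16682904 = 1.6185

Answer: Put price = 1.6185


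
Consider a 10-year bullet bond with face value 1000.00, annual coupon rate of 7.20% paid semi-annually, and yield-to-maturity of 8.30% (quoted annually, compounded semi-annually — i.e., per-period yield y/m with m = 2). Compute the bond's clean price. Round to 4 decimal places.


Answer: Price = 926.2363

Derivation:
Coupon per period c = face * coupon_rate / m = 36.000000
Periods per year m = 2; per-period yield y/m = 0.041500
Number of cashflows N = 20
Cashflows (t years, CF_t, discount factor 1/(1+y/m)^(m*t), PV):
  t = 0.5000: CF_t = 36.000000, DF = 0.960154, PV = 34.565530
  t = 1.0000: CF_t = 36.000000, DF = 0.921895, PV = 33.188219
  t = 1.5000: CF_t = 36.000000, DF = 0.885161, PV = 31.865789
  t = 2.0000: CF_t = 36.000000, DF = 0.849890, PV = 30.596053
  t = 2.5000: CF_t = 36.000000, DF = 0.816025, PV = 29.376911
  t = 3.0000: CF_t = 36.000000, DF = 0.783510, PV = 28.206348
  t = 3.5000: CF_t = 36.000000, DF = 0.752290, PV = 27.082427
  t = 4.0000: CF_t = 36.000000, DF = 0.722314, PV = 26.003290
  t = 4.5000: CF_t = 36.000000, DF = 0.693532, PV = 24.967154
  t = 5.0000: CF_t = 36.000000, DF = 0.665897, PV = 23.972303
  t = 5.5000: CF_t = 36.000000, DF = 0.639364, PV = 23.017094
  t = 6.0000: CF_t = 36.000000, DF = 0.613887, PV = 22.099946
  t = 6.5000: CF_t = 36.000000, DF = 0.589426, PV = 21.219343
  t = 7.0000: CF_t = 36.000000, DF = 0.565940, PV = 20.373829
  t = 7.5000: CF_t = 36.000000, DF = 0.543389, PV = 19.562006
  t = 8.0000: CF_t = 36.000000, DF = 0.521737, PV = 18.782531
  t = 8.5000: CF_t = 36.000000, DF = 0.500948, PV = 18.034115
  t = 9.0000: CF_t = 36.000000, DF = 0.480987, PV = 17.315521
  t = 9.5000: CF_t = 36.000000, DF = 0.461821, PV = 16.625560
  t = 10.0000: CF_t = 1036.000000, DF = 0.443419, PV = 459.382313
Price P = sum_t PV_t = 926.236282


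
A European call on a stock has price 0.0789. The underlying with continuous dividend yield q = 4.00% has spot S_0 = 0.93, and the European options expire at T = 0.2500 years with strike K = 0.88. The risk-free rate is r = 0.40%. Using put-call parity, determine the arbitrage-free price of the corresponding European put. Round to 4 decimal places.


Answer: Put price = 0.0373

Derivation:
Put-call parity: C - P = S_0 * exp(-qT) - K * exp(-rT).
S_0 * exp(-qT) = 0.9300 * 0.99004983 = 0.92074635
K * exp(-rT) = 0.8800 * 0.99900050 = 0.87912044
P = C - S*exp(-qT) + K*exp(-rT)
P = 0.0789 - 0.92074635 + 0.87912044 = 0.0373


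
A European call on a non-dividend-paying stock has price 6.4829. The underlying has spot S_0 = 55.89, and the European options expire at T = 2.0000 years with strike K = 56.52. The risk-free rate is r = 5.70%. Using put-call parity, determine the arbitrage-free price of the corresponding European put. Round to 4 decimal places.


Put-call parity: C - P = S_0 * exp(-qT) - K * exp(-rT).
S_0 * exp(-qT) = 55.8900 * 1.00000000 = 55.89000000
K * exp(-rT) = 56.5200 * 0.89225796 = 50.43041967
P = C - S*exp(-qT) + K*exp(-rT)
P = 6.4829 - 55.89000000 + 50.43041967 = 1.0233

Answer: Put price = 1.0233


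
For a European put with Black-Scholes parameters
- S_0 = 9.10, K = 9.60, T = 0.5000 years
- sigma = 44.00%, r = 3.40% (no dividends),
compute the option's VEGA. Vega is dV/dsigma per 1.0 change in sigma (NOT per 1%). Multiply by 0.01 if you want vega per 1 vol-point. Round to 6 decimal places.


Answer: Vega = 2.565182

Derivation:
d1 = 0.0382844166; d2 = -0.2728425672
phi(d1) = 0.3986500233; exp(-qT) = 1.0000000000; exp(-rT) = 0.9831436846
Vega = S * exp(-qT) * phi(d1) * sqrt(T) = 9.1000 * 1.0000000000 * 0.3986500233 * 0.7071067812 = 2.565182
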